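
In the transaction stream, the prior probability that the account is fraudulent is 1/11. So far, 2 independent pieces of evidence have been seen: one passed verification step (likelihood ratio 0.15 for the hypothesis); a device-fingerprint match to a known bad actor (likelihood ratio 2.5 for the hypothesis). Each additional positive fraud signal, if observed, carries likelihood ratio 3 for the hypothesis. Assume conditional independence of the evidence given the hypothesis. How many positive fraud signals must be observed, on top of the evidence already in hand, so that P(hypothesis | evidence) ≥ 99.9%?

10

Prior odds = (1/11)/(10/11) = 0.1.
Combined Bayes factor of the evidence already in hand = 0.15 × 2.5 = 0.375.
Odds after that evidence = 0.1 × 0.375 = 0.0375.
Target odds = 0.999/0.001 = 999.
Need 3ⁿ ≥ 999 ÷ 0.0375 = 26640.
3⁹ = 19683 falls short of 26640 but 3¹⁰ = 59049 reaches it, so n = 10.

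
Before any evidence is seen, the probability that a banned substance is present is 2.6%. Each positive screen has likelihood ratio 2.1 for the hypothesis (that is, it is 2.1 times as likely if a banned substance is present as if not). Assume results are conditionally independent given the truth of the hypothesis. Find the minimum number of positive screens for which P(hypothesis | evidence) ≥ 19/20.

Prior odds = 0.026/0.974 = 13/487.
Likelihood ratio per positive screen = 2.1.
Target posterior odds = 0.95/0.05 = 19.
Need (13/487) × 2.1ⁿ ≥ 19, i.e. 2.1ⁿ ≥ 9253/13.
2.1⁸ ≈378.229 falls short of 9253/13 but 2.1⁹ ≈794.28 reaches it, so n = 9.

9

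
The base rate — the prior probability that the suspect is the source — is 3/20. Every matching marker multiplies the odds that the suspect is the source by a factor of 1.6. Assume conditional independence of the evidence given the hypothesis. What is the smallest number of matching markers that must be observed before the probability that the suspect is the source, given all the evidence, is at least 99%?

14

Prior odds: 0.15 ÷ 0.85 = 3/17.
Likelihood ratio per matching marker = 1.6.
Target posterior odds = 0.99/0.01 = 99.
Require 1.6ⁿ ≥ 99 ÷ (3/17) = 561.
1.6¹³ ≈450.36 falls short of 561 but 1.6¹⁴ ≈720.576 reaches it, so n = 14.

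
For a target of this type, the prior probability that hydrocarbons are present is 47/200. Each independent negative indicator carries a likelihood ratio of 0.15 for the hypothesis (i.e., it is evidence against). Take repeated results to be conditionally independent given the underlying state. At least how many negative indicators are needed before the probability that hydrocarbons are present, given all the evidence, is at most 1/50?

Prior odds = 0.235/0.765 = 47/153.
Likelihood ratio per negative indicator = 0.15.
Target odds: 0.02 ÷ 0.98 = 1/49.
Require 0.15ⁿ ≤ 1/49 ÷ (47/153) = 153/2303.
0.15¹ = 0.15 is still above 153/2303 but 0.15² = 0.0225 is at or below it, so n = 2.

2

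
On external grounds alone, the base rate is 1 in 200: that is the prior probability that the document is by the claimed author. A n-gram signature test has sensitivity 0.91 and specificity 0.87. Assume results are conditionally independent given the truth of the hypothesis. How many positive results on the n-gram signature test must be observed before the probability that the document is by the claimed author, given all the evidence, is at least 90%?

4

Prior odds = 0.005/0.995 = 1/199.
False-positive rate = 1 − 0.87 = 0.13; likelihood ratio of a positive = 0.91/0.13 = 7.
Target odds: 0.9 ÷ 0.1 = 9.
Require 7ⁿ ≥ 9 ÷ (1/199) = 1791.
7³ = 343 falls short of 1791 but 7⁴ = 2401 reaches it, so n = 4.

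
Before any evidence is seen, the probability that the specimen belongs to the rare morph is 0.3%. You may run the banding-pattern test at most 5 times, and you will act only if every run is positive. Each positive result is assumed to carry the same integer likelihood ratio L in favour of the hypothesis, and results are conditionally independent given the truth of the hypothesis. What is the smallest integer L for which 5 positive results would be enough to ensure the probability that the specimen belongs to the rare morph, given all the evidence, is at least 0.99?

9

Prior odds = 0.003/0.997 = 3/997.
Target odds = 0.99/0.01 = 99.
Need L⁵ ≥ 99 ÷ (3/997) = 32901.
8⁵ = 32768 < 32901 ≤ 59049 = 9⁵, so L = 9.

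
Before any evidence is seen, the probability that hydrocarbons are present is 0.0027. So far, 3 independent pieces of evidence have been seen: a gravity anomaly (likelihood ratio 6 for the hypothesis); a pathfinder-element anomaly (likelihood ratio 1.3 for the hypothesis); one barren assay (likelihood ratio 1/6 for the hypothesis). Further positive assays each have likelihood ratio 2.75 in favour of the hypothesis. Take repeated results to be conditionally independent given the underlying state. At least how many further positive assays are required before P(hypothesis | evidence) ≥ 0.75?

Prior odds = 0.0027/0.9973 = 27/9973.
Combined Bayes factor of the evidence already in hand = 6 × 1.3 × (1/6) = 1.3.
Odds after that evidence = (27/9973) × 1.3 = 351/99730.
Target odds = 0.75/0.25 = 3.
Need 2.75ⁿ ≥ 3 ÷ (351/99730) = 99730/117.
2.75⁶ = 1771561/4096 falls short of 99730/117 but 2.75⁷ = 19487171/16384 reaches it, so n = 7.

7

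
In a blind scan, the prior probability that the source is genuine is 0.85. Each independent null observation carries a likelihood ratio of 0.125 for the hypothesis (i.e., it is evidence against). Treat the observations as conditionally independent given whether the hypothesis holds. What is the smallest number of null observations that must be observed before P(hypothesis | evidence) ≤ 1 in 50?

Prior odds = 0.85/0.15 = 17/3.
Likelihood ratio per null observation = 0.125.
Target odds: 0.02 ÷ 0.98 = 1/49.
Need (17/3) × 0.125ⁿ ≤ 1/49, i.e. 0.125ⁿ ≤ 3/833.
0.125² = 0.015625 is still above 3/833 but 0.125³ = 0.001953125 is at or below it, so n = 3.

3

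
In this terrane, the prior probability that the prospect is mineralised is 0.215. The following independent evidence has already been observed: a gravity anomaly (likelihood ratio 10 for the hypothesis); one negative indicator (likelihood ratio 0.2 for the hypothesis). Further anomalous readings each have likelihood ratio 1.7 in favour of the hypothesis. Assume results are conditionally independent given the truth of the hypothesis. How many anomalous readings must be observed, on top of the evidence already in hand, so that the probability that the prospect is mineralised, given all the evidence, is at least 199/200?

Prior odds = 0.215/0.785 = 43/157.
Combined Bayes factor of the evidence already in hand = 10 × 0.2 = 2.
Odds after that evidence = (43/157) × 2 = 86/157.
Target odds = 0.995/0.005 = 199.
Need 1.7ⁿ ≥ 199 ÷ (86/157) = 31243/86.
1.7¹¹ ≈342.719 falls short of 31243/86 but 1.7¹² ≈582.622 reaches it, so n = 12.

12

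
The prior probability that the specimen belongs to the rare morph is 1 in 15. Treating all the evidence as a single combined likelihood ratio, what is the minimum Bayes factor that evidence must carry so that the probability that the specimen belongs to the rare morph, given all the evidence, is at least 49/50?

686

Prior odds = (1/15)/(14/15) = 1/14.
Target odds = 0.98/0.02 = 49.
Required Bayes factor = 49 ÷ (1/14) = 686.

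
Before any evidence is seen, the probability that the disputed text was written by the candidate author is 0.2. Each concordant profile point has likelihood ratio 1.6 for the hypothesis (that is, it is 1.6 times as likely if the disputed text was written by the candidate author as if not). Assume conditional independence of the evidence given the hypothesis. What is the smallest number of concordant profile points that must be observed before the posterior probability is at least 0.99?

Prior odds: 0.2 ÷ 0.8 = 0.25.
Likelihood ratio per concordant profile point = 1.6.
Target posterior odds = 0.99/0.01 = 99.
Require 1.6ⁿ ≥ 99 ÷ 0.25 = 396.
1.6¹² ≈281.475 falls short of 396 but 1.6¹³ ≈450.36 reaches it, so n = 13.

13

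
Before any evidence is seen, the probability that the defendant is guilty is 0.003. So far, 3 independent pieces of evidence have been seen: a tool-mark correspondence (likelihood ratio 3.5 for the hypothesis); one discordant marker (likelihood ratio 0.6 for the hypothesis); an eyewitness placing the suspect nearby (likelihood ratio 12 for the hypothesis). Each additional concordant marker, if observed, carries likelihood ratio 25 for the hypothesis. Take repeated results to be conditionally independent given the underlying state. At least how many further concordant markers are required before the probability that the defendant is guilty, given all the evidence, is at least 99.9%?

3

Prior odds = 0.003/0.997 = 3/997.
Combined Bayes factor of the evidence already in hand = 3.5 × 0.6 × 12 = 25.2.
Odds after that evidence = (3/997) × 25.2 = 378/4985.
Target odds = 0.999/0.001 = 999.
Need 25ⁿ ≥ 999 ÷ (378/4985) = 184445/14.
25² = 625 falls short of 184445/14 but 25³ = 15625 reaches it, so n = 3.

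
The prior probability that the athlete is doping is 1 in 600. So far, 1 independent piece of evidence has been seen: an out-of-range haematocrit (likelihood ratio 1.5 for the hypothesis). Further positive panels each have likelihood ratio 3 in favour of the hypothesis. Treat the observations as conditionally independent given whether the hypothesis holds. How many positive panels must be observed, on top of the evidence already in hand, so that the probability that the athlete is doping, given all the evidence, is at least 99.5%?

11

Prior odds = (1/600)/(599/600) = 1/599.
Bayes factor of the evidence already in hand = 1.5.
Odds after that evidence = (1/599) × 1.5 = 3/1198.
Target odds = 0.995/0.005 = 199.
Need 3ⁿ ≥ 199 ÷ (3/1198) = 238402/3.
3¹⁰ = 59049 falls short of 238402/3 but 3¹¹ = 177147 reaches it, so n = 11.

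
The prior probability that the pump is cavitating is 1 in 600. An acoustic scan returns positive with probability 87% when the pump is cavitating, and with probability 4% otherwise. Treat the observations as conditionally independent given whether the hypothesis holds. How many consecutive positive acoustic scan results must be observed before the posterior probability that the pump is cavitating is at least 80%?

3

Prior odds: (1/600) ÷ (599/600) = 1/599.
Likelihood ratio of a positive result = 0.87/0.04 = 21.75.
Target odds: 0.8 ÷ 0.2 = 4.
Require 21.75ⁿ ≥ 4 ÷ (1/599) = 2396.
21.75² = 473.0625 falls short of 2396 but 21.75³ = 658503/64 reaches it, so n = 3.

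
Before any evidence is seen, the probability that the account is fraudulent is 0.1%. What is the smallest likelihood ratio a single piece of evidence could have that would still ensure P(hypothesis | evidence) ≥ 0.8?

3996

Prior odds = 0.001/0.999 = 1/999.
Target odds = 0.8/0.2 = 4.
Required Bayes factor = 4 ÷ (1/999) = 3996.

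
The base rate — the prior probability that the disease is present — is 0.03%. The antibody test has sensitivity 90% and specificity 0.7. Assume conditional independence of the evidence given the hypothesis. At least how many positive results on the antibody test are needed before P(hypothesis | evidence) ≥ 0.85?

Prior odds: 0.0003 ÷ 0.9997 = 3/9997.
False-positive rate = 1 − 0.7 = 0.3; likelihood ratio of a positive = 0.9/0.3 = 3.
Target posterior odds = 0.85/0.15 = 17/3.
Require 3ⁿ ≥ 17/3 ÷ (3/9997) = 169949/9.
3⁸ = 6561 falls short of 169949/9 but 3⁹ = 19683 reaches it, so n = 9.

9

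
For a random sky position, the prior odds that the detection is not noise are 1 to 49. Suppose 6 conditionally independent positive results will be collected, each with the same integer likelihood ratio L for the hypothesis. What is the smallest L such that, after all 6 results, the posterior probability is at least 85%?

3

Prior odds = 1/49.
Target odds = 0.85/0.15 = 17/3.
Need L⁶ ≥ 17/3 ÷ (1/49) = 833/3.
2⁶ = 64 < 833/3 ≤ 729 = 3⁶, so L = 3.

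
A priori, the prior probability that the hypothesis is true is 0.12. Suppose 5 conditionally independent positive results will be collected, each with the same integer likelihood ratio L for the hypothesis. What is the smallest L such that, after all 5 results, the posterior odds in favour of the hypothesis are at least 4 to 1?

Prior odds = 0.12/0.88 = 3/22.
Target odds = 4.
Need L⁵ ≥ 4 ÷ (3/22) = 88/3.
1⁵ = 1 < 88/3 ≤ 32 = 2⁵, so L = 2.

2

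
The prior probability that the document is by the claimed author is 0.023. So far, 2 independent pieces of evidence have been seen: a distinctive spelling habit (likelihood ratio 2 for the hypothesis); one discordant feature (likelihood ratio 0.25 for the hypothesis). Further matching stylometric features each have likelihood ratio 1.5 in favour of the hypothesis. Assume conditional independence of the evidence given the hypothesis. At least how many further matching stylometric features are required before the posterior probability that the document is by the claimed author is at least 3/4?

14

Prior odds = 0.023/0.977 = 23/977.
Combined Bayes factor of the evidence already in hand = 2 × 0.25 = 0.5.
Odds after that evidence = (23/977) × 0.5 = 23/1954.
Target odds = 0.75/0.25 = 3.
Need 1.5ⁿ ≥ 3 ÷ (23/1954) = 5862/23.
1.5¹³ = 1594323/8192 falls short of 5862/23 but 1.5¹⁴ = 4782969/16384 reaches it, so n = 14.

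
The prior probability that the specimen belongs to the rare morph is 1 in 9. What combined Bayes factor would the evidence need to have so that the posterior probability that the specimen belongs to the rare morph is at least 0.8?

Prior odds = (1/9)/(8/9) = 0.125.
Target odds = 0.8/0.2 = 4.
Required Bayes factor = 4 ÷ 0.125 = 32.

32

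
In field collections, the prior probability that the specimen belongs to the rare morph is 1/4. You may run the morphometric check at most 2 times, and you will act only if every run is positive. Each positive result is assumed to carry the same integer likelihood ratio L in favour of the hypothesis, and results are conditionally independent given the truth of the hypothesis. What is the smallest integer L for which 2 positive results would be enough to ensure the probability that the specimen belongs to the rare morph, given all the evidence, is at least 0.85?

5

Prior odds = 0.25/0.75 = 1/3.
Target odds = 0.85/0.15 = 17/3.
Need L² ≥ 17/3 ÷ (1/3) = 17.
4² = 16 < 17 ≤ 25 = 5², so L = 5.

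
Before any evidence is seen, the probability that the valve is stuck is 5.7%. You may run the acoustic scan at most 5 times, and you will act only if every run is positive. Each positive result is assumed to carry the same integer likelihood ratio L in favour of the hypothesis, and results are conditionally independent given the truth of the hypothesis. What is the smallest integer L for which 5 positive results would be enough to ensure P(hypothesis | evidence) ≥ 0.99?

5

Prior odds = 0.057/0.943 = 57/943.
Target odds = 0.99/0.01 = 99.
Need L⁵ ≥ 99 ÷ (57/943) = 31119/19.
4⁵ = 1024 < 31119/19 ≤ 3125 = 5⁵, so L = 5.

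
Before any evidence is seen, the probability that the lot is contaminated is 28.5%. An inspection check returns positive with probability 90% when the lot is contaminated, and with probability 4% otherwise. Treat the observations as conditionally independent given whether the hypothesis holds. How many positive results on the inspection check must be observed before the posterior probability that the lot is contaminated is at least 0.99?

Prior odds: 0.285 ÷ 0.715 = 57/143.
Likelihood ratio of a positive result = 0.9/0.04 = 22.5.
Target posterior odds = 0.99/0.01 = 99.
Require 22.5ⁿ ≥ 99 ÷ (57/143) = 4719/19.
22.5¹ = 22.5 falls short of 4719/19 but 22.5² = 506.25 reaches it, so n = 2.

2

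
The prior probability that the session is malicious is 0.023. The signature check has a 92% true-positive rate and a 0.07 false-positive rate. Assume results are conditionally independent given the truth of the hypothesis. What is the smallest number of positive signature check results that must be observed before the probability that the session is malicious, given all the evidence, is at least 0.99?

4

Prior odds: 0.023 ÷ 0.977 = 23/977.
Likelihood ratio of a positive result = 0.92/0.07 = 92/7.
Target odds: 0.99 ÷ 0.01 = 99.
Need (23/977) × (92/7)ⁿ ≥ 99, i.e. (92/7)ⁿ ≥ 96723/23.
(92/7)³ = 778688/343 falls short of 96723/23 but (92/7)⁴ = 71639296/2401 reaches it, so n = 4.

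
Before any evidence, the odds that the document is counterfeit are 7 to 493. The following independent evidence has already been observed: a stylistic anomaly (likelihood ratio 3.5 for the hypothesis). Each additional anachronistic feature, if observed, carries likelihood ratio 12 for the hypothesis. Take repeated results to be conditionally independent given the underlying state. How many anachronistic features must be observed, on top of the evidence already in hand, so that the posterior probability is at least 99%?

Prior odds = 7/493.
Bayes factor of the evidence already in hand = 3.5.
Odds after that evidence = (7/493) × 3.5 = 49/986.
Target odds = 0.99/0.01 = 99.
Need 12ⁿ ≥ 99 ÷ (49/986) = 97614/49.
12³ = 1728 falls short of 97614/49 but 12⁴ = 20736 reaches it, so n = 4.

4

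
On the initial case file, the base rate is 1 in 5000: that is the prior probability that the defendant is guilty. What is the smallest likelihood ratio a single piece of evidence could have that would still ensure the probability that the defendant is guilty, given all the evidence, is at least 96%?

Prior odds = 0.0002/0.9998 = 1/4999.
Target odds = 0.96/0.04 = 24.
Required Bayes factor = 24 ÷ (1/4999) = 119976.

119976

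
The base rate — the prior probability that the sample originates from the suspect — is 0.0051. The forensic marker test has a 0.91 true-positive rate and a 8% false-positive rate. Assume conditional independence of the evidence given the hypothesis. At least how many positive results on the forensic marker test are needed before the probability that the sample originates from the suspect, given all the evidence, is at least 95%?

Prior odds: 0.0051 ÷ 0.9949 = 51/9949.
Likelihood ratio of a positive result = 0.91/0.08 = 11.375.
Target posterior odds = 0.95/0.05 = 19.
Need (51/9949) × 11.375ⁿ ≥ 19, i.e. 11.375ⁿ ≥ 189031/51.
11.375³ = 753571/512 falls short of 189031/51 but 11.375⁴ = 68574961/4096 reaches it, so n = 4.

4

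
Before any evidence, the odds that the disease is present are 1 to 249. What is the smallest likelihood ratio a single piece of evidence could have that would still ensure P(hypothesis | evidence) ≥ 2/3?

Prior odds = 1/249.
Target odds = (2/3)/(1/3) = 2.
Required Bayes factor = 2 ÷ (1/249) = 498.

498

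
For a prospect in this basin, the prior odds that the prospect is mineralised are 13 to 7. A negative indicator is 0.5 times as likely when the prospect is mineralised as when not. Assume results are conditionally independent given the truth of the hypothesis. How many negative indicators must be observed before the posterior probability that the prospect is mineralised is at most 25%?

Prior odds = 13/7.
Likelihood ratio per negative indicator = 0.5.
Target posterior odds = 0.25/0.75 = 1/3.
Require 0.5ⁿ ≤ 1/3 ÷ (13/7) = 7/39.
0.5² = 0.25 is still above 7/39 but 0.5³ = 0.125 is at or below it, so n = 3.

3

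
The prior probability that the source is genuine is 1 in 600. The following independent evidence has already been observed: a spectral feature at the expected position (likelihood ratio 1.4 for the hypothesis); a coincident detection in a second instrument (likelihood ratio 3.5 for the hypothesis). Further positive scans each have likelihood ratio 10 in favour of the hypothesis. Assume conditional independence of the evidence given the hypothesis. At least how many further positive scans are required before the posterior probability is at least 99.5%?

Prior odds = (1/600)/(599/600) = 1/599.
Combined Bayes factor of the evidence already in hand = 1.4 × 3.5 = 4.9.
Odds after that evidence = (1/599) × 4.9 = 49/5990.
Target odds = 0.995/0.005 = 199.
Need 10ⁿ ≥ 199 ÷ (49/5990) = 1192010/49.
10⁴ = 10000 falls short of 1192010/49 but 10⁵ = 100000 reaches it, so n = 5.

5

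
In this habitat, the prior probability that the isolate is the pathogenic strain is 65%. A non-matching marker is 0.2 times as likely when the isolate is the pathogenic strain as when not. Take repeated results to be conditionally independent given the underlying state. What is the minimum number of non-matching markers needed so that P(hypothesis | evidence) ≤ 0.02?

Prior odds: 0.65 ÷ 0.35 = 13/7.
Likelihood ratio per non-matching marker = 0.2.
Target posterior odds = 0.02/0.98 = 1/49.
Need (13/7) × 0.2ⁿ ≤ 1/49, i.e. 0.2ⁿ ≤ 1/91.
0.2² = 0.04 is still above 1/91 but 0.2³ = 0.008 is at or below it, so n = 3.

3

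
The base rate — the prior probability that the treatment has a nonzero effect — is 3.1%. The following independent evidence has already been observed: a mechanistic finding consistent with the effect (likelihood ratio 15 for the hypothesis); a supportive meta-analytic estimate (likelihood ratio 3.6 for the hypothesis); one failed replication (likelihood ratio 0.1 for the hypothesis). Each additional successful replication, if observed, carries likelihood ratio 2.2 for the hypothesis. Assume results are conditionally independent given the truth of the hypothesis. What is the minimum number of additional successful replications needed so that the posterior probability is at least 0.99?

9

Prior odds = 0.031/0.969 = 31/969.
Combined Bayes factor of the evidence already in hand = 15 × 3.6 × 0.1 = 5.4.
Odds after that evidence = (31/969) × 5.4 = 279/1615.
Target odds = 0.99/0.01 = 99.
Need 2.2ⁿ ≥ 99 ÷ (279/1615) = 17765/31.
2.2⁸ = 214358881/390625 falls short of 17765/31 but 2.2⁹ ≈1207.27 reaches it, so n = 9.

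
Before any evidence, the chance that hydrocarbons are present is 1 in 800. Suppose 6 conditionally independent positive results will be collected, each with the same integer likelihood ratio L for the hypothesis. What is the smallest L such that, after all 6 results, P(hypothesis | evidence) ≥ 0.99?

7

Prior odds = 0.00125/0.99875 = 1/799.
Target odds = 0.99/0.01 = 99.
Need L⁶ ≥ 99 ÷ (1/799) = 79101.
6⁶ = 46656 < 79101 ≤ 117649 = 7⁶, so L = 7.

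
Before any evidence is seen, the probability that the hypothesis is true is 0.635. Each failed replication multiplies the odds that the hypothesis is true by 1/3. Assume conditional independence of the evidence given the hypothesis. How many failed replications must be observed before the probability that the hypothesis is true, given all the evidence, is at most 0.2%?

Prior odds = 0.635/0.365 = 127/73.
Likelihood ratio per failed replication = 1/3.
Target odds: 0.002 ÷ 0.998 = 1/499.
Require (1/3)ⁿ ≤ 1/499 ÷ (127/73) = 73/63373.
(1/3)⁶ = 1/729 is still above 73/63373 but (1/3)⁷ = 1/2187 is at or below it, so n = 7.

7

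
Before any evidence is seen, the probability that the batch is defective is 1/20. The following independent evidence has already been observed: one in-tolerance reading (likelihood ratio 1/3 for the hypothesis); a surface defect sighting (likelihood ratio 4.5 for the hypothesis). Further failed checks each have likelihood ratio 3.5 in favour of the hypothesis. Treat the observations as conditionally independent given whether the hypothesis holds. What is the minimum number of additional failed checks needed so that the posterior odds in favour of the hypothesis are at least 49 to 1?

6

Prior odds = 0.05/0.95 = 1/19.
Combined Bayes factor of the evidence already in hand = (1/3) × 4.5 = 1.5.
Odds after that evidence = (1/19) × 1.5 = 3/38.
Target odds = 49.
Need 3.5ⁿ ≥ 49 ÷ (3/38) = 1862/3.
3.5⁵ = 525.21875 falls short of 1862/3 but 3.5⁶ = 1838.265625 reaches it, so n = 6.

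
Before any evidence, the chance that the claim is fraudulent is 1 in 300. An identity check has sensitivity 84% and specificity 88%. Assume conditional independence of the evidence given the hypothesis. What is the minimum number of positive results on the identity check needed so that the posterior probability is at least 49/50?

Prior odds = (1/300)/(299/300) = 1/299.
False-positive rate = 1 − 0.88 = 0.12; likelihood ratio of a positive = 0.84/0.12 = 7.
Target posterior odds = 0.98/0.02 = 49.
Require 7ⁿ ≥ 49 ÷ (1/299) = 14651.
7⁴ = 2401 falls short of 14651 but 7⁵ = 16807 reaches it, so n = 5.

5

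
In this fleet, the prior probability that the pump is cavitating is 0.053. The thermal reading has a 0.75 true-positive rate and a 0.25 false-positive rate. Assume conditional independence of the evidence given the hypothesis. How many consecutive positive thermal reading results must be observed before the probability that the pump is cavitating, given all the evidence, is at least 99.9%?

Prior odds: 0.053 ÷ 0.947 = 53/947.
Likelihood ratio of a positive result = 0.75/0.25 = 3.
Target posterior odds = 0.999/0.001 = 999.
Require 3ⁿ ≥ 999 ÷ (53/947) = 946053/53.
3⁸ = 6561 falls short of 946053/53 but 3⁹ = 19683 reaches it, so n = 9.

9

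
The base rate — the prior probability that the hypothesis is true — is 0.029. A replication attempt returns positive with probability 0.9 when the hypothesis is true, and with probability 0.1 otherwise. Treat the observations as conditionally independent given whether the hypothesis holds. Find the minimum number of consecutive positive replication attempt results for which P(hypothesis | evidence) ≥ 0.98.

Prior odds = 0.029/0.971 = 29/971.
Likelihood ratio of a positive result = 0.9/0.1 = 9.
Target posterior odds = 0.98/0.02 = 49.
Need (29/971) × 9ⁿ ≥ 49, i.e. 9ⁿ ≥ 47579/29.
9³ = 729 falls short of 47579/29 but 9⁴ = 6561 reaches it, so n = 4.

4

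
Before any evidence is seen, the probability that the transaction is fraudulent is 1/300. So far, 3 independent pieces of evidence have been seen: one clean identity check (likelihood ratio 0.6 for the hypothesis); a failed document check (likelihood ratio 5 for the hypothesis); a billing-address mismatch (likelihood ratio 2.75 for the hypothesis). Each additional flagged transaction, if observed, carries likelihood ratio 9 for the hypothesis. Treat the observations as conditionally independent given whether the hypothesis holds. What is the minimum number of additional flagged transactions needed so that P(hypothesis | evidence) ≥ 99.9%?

5

Prior odds = (1/300)/(299/300) = 1/299.
Combined Bayes factor of the evidence already in hand = 0.6 × 5 × 2.75 = 8.25.
Odds after that evidence = (1/299) × 8.25 = 33/1196.
Target odds = 0.999/0.001 = 999.
Need 9ⁿ ≥ 999 ÷ (33/1196) = 398268/11.
9⁴ = 6561 falls short of 398268/11 but 9⁵ = 59049 reaches it, so n = 5.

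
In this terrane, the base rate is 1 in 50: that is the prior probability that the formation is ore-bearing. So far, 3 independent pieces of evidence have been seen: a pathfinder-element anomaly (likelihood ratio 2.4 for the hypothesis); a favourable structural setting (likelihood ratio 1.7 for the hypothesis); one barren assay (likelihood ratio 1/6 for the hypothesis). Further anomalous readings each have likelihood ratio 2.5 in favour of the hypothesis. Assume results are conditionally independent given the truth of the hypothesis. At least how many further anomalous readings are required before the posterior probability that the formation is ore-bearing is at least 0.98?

9

Prior odds = 0.02/0.98 = 1/49.
Combined Bayes factor of the evidence already in hand = 2.4 × 1.7 × (1/6) = 0.68.
Odds after that evidence = (1/49) × 0.68 = 17/1225.
Target odds = 0.98/0.02 = 49.
Need 2.5ⁿ ≥ 49 ÷ (17/1225) = 60025/17.
2.5⁸ = 390625/256 falls short of 60025/17 but 2.5⁹ = 1953125/512 reaches it, so n = 9.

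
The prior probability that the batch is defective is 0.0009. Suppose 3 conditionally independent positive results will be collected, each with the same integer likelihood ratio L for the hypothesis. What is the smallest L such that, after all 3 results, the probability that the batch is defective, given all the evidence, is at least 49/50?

Prior odds = 0.0009/0.9991 = 9/9991.
Target odds = 0.98/0.02 = 49.
Need L³ ≥ 49 ÷ (9/9991) = 489559/9.
37³ = 50653 < 489559/9 ≤ 54872 = 38³, so L = 38.

38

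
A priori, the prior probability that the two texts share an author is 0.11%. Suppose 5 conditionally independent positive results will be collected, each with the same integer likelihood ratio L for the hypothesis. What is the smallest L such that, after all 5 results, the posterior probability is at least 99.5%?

Prior odds = 0.0011/0.9989 = 11/9989.
Target odds = 0.995/0.005 = 199.
Need L⁵ ≥ 199 ÷ (11/9989) = 1987811/11.
11⁵ = 161051 < 1987811/11 ≤ 248832 = 12⁵, so L = 12.

12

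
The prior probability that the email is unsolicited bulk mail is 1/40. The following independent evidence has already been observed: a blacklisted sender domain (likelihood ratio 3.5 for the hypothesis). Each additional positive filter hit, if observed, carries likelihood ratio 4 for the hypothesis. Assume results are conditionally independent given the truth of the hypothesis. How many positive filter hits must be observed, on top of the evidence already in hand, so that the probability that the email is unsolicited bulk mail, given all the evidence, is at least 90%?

4

Prior odds = 0.025/0.975 = 1/39.
Bayes factor of the evidence already in hand = 3.5.
Odds after that evidence = (1/39) × 3.5 = 7/78.
Target odds = 0.9/0.1 = 9.
Need 4ⁿ ≥ 9 ÷ (7/78) = 702/7.
4³ = 64 falls short of 702/7 but 4⁴ = 256 reaches it, so n = 4.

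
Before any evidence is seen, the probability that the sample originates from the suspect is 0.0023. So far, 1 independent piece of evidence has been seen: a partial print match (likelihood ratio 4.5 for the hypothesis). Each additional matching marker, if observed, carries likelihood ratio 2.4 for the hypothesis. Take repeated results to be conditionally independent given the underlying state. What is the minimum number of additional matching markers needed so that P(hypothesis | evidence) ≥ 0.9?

8

Prior odds = 0.0023/0.9977 = 23/9977.
Bayes factor of the evidence already in hand = 4.5.
Odds after that evidence = (23/9977) × 4.5 = 207/19954.
Target odds = 0.9/0.1 = 9.
Need 2.4ⁿ ≥ 9 ÷ (207/19954) = 19954/23.
2.4⁷ = 35831808/78125 falls short of 19954/23 but 2.4⁸ = 429981696/390625 reaches it, so n = 8.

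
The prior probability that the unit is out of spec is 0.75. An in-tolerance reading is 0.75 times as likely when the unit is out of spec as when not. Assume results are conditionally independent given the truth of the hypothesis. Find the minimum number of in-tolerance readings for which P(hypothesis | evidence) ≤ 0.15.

10

Prior odds = 0.75/0.25 = 3.
Likelihood ratio per in-tolerance reading = 0.75.
Target odds: 0.15 ÷ 0.85 = 3/17.
Need 3 × 0.75ⁿ ≤ 3/17, i.e. 0.75ⁿ ≤ 1/17.
0.75⁹ = 19683/262144 is still above 1/17 but 0.75¹⁰ = 59049/1048576 is at or below it, so n = 10.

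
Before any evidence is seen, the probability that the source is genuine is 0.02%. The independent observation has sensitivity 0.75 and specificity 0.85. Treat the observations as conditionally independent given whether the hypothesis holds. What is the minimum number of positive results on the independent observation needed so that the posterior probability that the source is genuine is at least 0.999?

Prior odds: 0.0002 ÷ 0.9998 = 1/4999.
False-positive rate = 1 − 0.85 = 0.15; likelihood ratio of a positive = 0.75/0.15 = 5.
Target odds: 0.999 ÷ 0.001 = 999.
Need (1/4999) × 5ⁿ ≥ 999, i.e. 5ⁿ ≥ 4994001.
5⁹ = 1953125 falls short of 4994001 but 5¹⁰ = 9765625 reaches it, so n = 10.

10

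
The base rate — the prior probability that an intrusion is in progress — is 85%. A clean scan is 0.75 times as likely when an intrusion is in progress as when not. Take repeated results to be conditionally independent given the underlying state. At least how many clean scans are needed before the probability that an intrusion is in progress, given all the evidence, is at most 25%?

10

Prior odds = 0.85/0.15 = 17/3.
Likelihood ratio per clean scan = 0.75.
Target odds: 0.25 ÷ 0.75 = 1/3.
Require 0.75ⁿ ≤ 1/3 ÷ (17/3) = 1/17.
0.75⁹ = 19683/262144 is still above 1/17 but 0.75¹⁰ = 59049/1048576 is at or below it, so n = 10.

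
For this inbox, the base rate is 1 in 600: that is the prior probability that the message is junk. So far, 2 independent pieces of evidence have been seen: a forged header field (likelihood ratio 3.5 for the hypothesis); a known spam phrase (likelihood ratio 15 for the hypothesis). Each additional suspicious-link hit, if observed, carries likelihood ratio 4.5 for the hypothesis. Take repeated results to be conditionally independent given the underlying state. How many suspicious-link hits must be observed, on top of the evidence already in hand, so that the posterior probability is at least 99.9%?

Prior odds = (1/600)/(599/600) = 1/599.
Combined Bayes factor of the evidence already in hand = 3.5 × 15 = 52.5.
Odds after that evidence = (1/599) × 52.5 = 105/1198.
Target odds = 0.999/0.001 = 999.
Need 4.5ⁿ ≥ 999 ÷ (105/1198) = 398934/35.
4.5⁶ = 8303.765625 falls short of 398934/35 but 4.5⁷ = 4782969/128 reaches it, so n = 7.

7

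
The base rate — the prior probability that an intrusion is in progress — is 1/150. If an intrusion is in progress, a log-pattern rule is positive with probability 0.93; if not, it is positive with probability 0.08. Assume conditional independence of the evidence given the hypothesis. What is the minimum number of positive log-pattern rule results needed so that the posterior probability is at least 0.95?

Prior odds: (1/150) ÷ (149/150) = 1/149.
Likelihood ratio of a positive = 0.93/0.08 = 11.625.
Target odds: 0.95 ÷ 0.05 = 19.
Require 11.625ⁿ ≥ 19 ÷ (1/149) = 2831.
11.625³ = 804357/512 falls short of 2831 but 11.625⁴ = 74805201/4096 reaches it, so n = 4.

4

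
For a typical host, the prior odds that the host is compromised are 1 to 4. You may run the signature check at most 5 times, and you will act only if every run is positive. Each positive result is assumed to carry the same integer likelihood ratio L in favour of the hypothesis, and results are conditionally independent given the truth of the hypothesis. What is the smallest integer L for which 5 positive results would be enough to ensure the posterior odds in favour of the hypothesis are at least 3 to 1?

2

Prior odds = 0.25.
Target odds = 3.
Need L⁵ ≥ 3 ÷ 0.25 = 12.
1⁵ = 1 < 12 ≤ 32 = 2⁵, so L = 2.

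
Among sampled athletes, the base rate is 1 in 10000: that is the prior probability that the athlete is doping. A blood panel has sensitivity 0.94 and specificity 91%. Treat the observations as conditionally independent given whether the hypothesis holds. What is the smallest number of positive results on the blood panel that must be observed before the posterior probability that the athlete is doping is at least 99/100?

6

Prior odds = 0.0001/0.9999 = 1/9999.
False-positive rate = 1 − 0.91 = 0.09; likelihood ratio of a positive = 0.94/0.09 = 94/9.
Target posterior odds = 0.99/0.01 = 99.
Need (1/9999) × (94/9)ⁿ ≥ 99, i.e. (94/9)ⁿ ≥ 989901.
(94/9)⁵ ≈124287 falls short of 989901 but (94/9)⁶ ≈1.29811e+06 reaches it, so n = 6.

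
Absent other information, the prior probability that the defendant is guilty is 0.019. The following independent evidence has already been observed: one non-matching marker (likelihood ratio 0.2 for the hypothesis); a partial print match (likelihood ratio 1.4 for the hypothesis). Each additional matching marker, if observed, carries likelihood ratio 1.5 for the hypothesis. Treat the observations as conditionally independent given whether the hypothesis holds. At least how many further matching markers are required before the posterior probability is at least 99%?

Prior odds = 0.019/0.981 = 19/981.
Combined Bayes factor of the evidence already in hand = 0.2 × 1.4 = 0.28.
Odds after that evidence = (19/981) × 0.28 = 133/24525.
Target odds = 0.99/0.01 = 99.
Need 1.5ⁿ ≥ 99 ÷ (133/24525) = 2427975/133.
1.5²⁴ ≈16834.1 falls short of 2427975/133 but 1.5²⁵ ≈25251.2 reaches it, so n = 25.

25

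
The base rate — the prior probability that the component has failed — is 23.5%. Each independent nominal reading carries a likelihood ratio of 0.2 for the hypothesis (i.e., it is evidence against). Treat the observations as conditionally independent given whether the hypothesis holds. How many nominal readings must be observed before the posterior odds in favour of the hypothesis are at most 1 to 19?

Prior odds = 0.235/0.765 = 47/153.
Likelihood ratio per nominal reading = 0.2.
Target odds = 1/19.
Need (47/153) × 0.2ⁿ ≤ 1/19, i.e. 0.2ⁿ ≤ 153/893.
0.2¹ = 0.2 is still above 153/893 but 0.2² = 0.04 is at or below it, so n = 2.

2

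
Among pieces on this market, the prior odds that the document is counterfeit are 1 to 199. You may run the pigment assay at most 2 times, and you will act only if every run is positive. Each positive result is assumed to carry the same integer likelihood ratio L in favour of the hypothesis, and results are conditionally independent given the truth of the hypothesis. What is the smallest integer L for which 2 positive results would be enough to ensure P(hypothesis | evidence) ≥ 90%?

43

Prior odds = 1/199.
Target odds = 0.9/0.1 = 9.
Need L² ≥ 9 ÷ (1/199) = 1791.
42² = 1764 < 1791 ≤ 1849 = 43², so L = 43.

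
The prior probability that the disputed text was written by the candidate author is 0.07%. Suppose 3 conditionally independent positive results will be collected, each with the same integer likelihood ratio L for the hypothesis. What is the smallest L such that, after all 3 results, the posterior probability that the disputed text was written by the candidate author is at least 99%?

Prior odds = 0.0007/0.9993 = 7/9993.
Target odds = 0.99/0.01 = 99.
Need L³ ≥ 99 ÷ (7/9993) = 989307/7.
52³ = 140608 < 989307/7 ≤ 148877 = 53³, so L = 53.

53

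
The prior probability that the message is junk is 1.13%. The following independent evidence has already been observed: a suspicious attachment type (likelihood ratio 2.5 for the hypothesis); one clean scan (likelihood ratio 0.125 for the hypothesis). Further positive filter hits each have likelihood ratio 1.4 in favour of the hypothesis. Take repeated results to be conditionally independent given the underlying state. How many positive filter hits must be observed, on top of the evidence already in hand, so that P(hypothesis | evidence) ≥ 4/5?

Prior odds = 0.0113/0.9887 = 113/9887.
Combined Bayes factor of the evidence already in hand = 2.5 × 0.125 = 0.3125.
Odds after that evidence = (113/9887) × 0.3125 = 565/158192.
Target odds = 0.8/0.2 = 4.
Need 1.4ⁿ ≥ 4 ÷ (565/158192) = 632768/565.
1.4²⁰ ≈836.683 falls short of 632768/565 but 1.4²¹ ≈1171.36 reaches it, so n = 21.

21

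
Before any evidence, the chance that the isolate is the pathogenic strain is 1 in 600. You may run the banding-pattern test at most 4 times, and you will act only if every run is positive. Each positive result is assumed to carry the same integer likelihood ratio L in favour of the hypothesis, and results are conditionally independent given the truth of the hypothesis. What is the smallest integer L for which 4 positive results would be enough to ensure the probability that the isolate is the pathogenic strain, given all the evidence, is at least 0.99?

16

Prior odds = (1/600)/(599/600) = 1/599.
Target odds = 0.99/0.01 = 99.
Need L⁴ ≥ 99 ÷ (1/599) = 59301.
15⁴ = 50625 < 59301 ≤ 65536 = 16⁴, so L = 16.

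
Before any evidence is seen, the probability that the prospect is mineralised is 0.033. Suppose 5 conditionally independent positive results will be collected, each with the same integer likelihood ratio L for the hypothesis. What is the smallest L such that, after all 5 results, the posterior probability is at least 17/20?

3

Prior odds = 0.033/0.967 = 33/967.
Target odds = 0.85/0.15 = 17/3.
Need L⁵ ≥ 17/3 ÷ (33/967) = 16439/99.
2⁵ = 32 < 16439/99 ≤ 243 = 3⁵, so L = 3.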